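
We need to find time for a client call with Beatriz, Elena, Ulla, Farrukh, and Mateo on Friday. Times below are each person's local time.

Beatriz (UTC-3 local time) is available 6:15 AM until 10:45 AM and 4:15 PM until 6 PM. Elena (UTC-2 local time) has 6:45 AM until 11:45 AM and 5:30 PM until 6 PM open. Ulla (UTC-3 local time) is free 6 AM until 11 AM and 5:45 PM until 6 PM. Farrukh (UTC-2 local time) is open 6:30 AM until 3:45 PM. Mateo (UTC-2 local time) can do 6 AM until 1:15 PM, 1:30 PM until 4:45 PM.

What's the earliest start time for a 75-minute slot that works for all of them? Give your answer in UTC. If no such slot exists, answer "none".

09:15

Beatriz in UTC: 09:15-13:45, 19:15-21:00 (add 3h to convert from UTC-3).
Elena in UTC: 08:45-13:45, 19:30-20:00 (add 2h to convert from UTC-2).
Ulla in UTC: 09:00-14:00, 20:45-21:00 (add 3h to convert from UTC-3).
Farrukh in UTC: 08:30-17:45 (add 2h to convert from UTC-2).
Mateo in UTC: 08:00-15:15, 15:30-18:45 (add 2h to convert from UTC-2).
Beatriz ∩ Elena: 09:15-13:45, 19:30-20:00.
Beatriz ∩ Elena ∩ Ulla: 09:15-13:45.
Beatriz ∩ Elena ∩ Ulla ∩ Farrukh: 09:15-13:45.
Beatriz ∩ Elena ∩ Ulla ∩ Farrukh ∩ Mateo: 09:15-13:45.
The first common window of at least 75 minutes is 09:15-13:45, so the earliest start is 09:15.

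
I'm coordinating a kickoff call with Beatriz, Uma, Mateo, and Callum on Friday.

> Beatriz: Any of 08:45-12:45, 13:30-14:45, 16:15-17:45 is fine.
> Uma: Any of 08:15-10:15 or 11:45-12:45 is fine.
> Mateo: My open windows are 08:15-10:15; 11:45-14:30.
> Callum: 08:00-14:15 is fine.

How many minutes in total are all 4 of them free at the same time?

150

Beatriz ∩ Uma: 08:45-10:15, 11:45-12:45.
Beatriz ∩ Uma ∩ Mateo: 08:45-10:15, 11:45-12:45.
Beatriz ∩ Uma ∩ Mateo ∩ Callum: 08:45-10:15, 11:45-12:45.
So the common availability across everyone is 08:45-10:15, 11:45-12:45.
Summing the common windows: 90 + 60 = 150 minutes.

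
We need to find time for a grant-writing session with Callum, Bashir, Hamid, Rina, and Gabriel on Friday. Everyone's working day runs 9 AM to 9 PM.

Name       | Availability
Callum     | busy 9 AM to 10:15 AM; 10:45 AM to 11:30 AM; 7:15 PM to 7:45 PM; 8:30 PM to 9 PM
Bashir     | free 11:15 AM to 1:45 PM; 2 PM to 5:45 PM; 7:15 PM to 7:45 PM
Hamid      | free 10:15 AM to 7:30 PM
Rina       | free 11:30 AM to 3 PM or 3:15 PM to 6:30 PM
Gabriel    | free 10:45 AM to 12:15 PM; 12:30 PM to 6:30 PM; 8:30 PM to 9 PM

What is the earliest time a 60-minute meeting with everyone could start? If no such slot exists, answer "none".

12:30

Callum free: 10:15-10:45, 11:30-19:15, 19:45-20:30 (invert busy blocks within the working day).
Bashir free: 11:15-13:45, 14:00-17:45, 19:15-19:45.
Hamid free: 10:15-19:30.
Rina free: 11:30-15:00, 15:15-18:30.
Gabriel free: 10:45-12:15, 12:30-18:30, 20:30-21:00.
Callum ∩ Bashir: 11:30-13:45, 14:00-17:45.
Callum ∩ Bashir ∩ Hamid: 11:30-13:45, 14:00-17:45.
Callum ∩ Bashir ∩ Hamid ∩ Rina: 11:30-13:45, 14:00-15:00, 15:15-17:45.
Callum ∩ Bashir ∩ Hamid ∩ Rina ∩ Gabriel: 11:30-12:15, 12:30-13:45, 14:00-15:00, 15:15-17:45.
The first common window of at least 60 minutes is 12:30-13:45, so the earliest start is 12:30.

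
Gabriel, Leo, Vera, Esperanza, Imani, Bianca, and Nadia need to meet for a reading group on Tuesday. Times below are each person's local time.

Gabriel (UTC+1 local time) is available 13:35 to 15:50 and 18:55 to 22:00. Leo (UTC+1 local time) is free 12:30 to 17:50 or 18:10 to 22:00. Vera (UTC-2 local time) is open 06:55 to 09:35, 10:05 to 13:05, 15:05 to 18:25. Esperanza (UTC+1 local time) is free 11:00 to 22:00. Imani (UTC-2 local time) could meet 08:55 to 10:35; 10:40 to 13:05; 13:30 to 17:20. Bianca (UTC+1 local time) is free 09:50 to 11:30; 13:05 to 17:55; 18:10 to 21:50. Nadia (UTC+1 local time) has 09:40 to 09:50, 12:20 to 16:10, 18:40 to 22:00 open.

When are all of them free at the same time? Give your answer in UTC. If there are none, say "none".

12:40-14:50, 17:55-19:20

Gabriel in UTC: 12:35-14:50, 17:55-21:00 (subtract 1h to convert from UTC+1).
Leo in UTC: 11:30-16:50, 17:10-21:00 (subtract 1h to convert from UTC+1).
Vera in UTC: 08:55-11:35, 12:05-15:05, 17:05-20:25 (add 2h to convert from UTC-2).
Esperanza in UTC: 10:00-21:00 (subtract 1h to convert from UTC+1).
Imani in UTC: 10:55-12:35, 12:40-15:05, 15:30-19:20 (add 2h to convert from UTC-2).
Bianca in UTC: 08:50-10:30, 12:05-16:55, 17:10-20:50 (subtract 1h to convert from UTC+1).
Nadia in UTC: 08:40-08:50, 11:20-15:10, 17:40-21:00 (subtract 1h to convert from UTC+1).
Gabriel ∩ Leo: 12:35-14:50, 17:55-21:00.
Gabriel ∩ Leo ∩ Vera: 12:35-14:50, 17:55-20:25.
Gabriel ∩ Leo ∩ Vera ∩ Esperanza: 12:35-14:50, 17:55-20:25.
Gabriel ∩ Leo ∩ Vera ∩ Esperanza ∩ Imani: 12:40-14:50, 17:55-19:20.
Gabriel ∩ Leo ∩ Vera ∩ Esperanza ∩ Imani ∩ Bianca: 12:40-14:50, 17:55-19:20.
Gabriel ∩ Leo ∩ Vera ∩ Esperanza ∩ Imani ∩ Bianca ∩ Nadia: 12:40-14:50, 17:55-19:20.
Those are the intersection windows.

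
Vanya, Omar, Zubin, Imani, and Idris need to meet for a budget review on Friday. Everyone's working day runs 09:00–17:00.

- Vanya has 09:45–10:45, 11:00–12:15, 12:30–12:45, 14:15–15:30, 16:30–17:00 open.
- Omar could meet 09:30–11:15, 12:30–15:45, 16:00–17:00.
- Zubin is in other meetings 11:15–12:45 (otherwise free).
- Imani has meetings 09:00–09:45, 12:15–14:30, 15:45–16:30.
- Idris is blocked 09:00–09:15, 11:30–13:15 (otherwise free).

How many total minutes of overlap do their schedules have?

Vanya free: 09:45-10:45, 11:00-12:15, 12:30-12:45, 14:15-15:30, 16:30-17:00.
Omar free: 09:30-11:15, 12:30-15:45, 16:00-17:00.
Zubin free: 09:00-11:15, 12:45-17:00 (invert busy blocks within the working day).
Imani free: 09:45-12:15, 14:30-15:45, 16:30-17:00 (invert busy blocks within the working day).
Idris free: 09:15-11:30, 13:15-17:00 (invert busy blocks within the working day).
Vanya ∩ Omar: 09:45-10:45, 11:00-11:15, 12:30-12:45, 14:15-15:30, 16:30-17:00.
Vanya ∩ Omar ∩ Zubin: 09:45-10:45, 11:00-11:15, 14:15-15:30, 16:30-17:00.
Vanya ∩ Omar ∩ Zubin ∩ Imani: 09:45-10:45, 11:00-11:15, 14:30-15:30, 16:30-17:00.
Vanya ∩ Omar ∩ Zubin ∩ Imani ∩ Idris: 09:45-10:45, 11:00-11:15, 14:30-15:30, 16:30-17:00.
Summing the common windows: 60 + 15 + 60 + 30 = 165 minutes.

165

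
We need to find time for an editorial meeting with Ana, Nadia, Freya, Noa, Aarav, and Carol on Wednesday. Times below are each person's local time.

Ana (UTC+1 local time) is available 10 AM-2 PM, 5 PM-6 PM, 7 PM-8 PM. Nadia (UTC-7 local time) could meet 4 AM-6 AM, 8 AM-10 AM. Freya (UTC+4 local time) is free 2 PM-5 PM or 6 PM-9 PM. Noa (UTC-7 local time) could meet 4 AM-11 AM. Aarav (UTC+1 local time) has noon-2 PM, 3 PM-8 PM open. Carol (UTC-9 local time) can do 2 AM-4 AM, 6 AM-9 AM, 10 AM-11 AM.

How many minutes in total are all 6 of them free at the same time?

180

Ana in UTC: 09:00-13:00, 16:00-17:00, 18:00-19:00 (subtract 1h to convert from UTC+1).
Nadia in UTC: 11:00-13:00, 15:00-17:00 (add 7h to convert from UTC-7).
Freya in UTC: 10:00-13:00, 14:00-17:00 (subtract 4h to convert from UTC+4).
Noa in UTC: 11:00-18:00 (add 7h to convert from UTC-7).
Aarav in UTC: 11:00-13:00, 14:00-19:00 (subtract 1h to convert from UTC+1).
Carol in UTC: 11:00-13:00, 15:00-18:00, 19:00-20:00 (add 9h to convert from UTC-9).
Ana ∩ Nadia: 11:00-13:00, 16:00-17:00.
Ana ∩ Nadia ∩ Freya: 11:00-13:00, 16:00-17:00.
Ana ∩ Nadia ∩ Freya ∩ Noa: 11:00-13:00, 16:00-17:00.
Ana ∩ Nadia ∩ Freya ∩ Noa ∩ Aarav: 11:00-13:00, 16:00-17:00.
Ana ∩ Nadia ∩ Freya ∩ Noa ∩ Aarav ∩ Carol: 11:00-13:00, 16:00-17:00.
Summing the common windows: 120 + 60 = 180 minutes.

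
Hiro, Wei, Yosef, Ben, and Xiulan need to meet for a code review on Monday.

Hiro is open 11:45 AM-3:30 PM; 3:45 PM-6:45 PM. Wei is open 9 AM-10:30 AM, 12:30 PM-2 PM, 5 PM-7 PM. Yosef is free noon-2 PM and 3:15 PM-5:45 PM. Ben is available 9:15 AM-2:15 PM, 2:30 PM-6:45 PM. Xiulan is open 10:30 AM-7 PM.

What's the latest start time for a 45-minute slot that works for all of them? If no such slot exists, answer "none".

17:00

Hiro ∩ Wei: 12:30-14:00, 17:00-18:45.
Hiro ∩ Wei ∩ Yosef: 12:30-14:00, 17:00-17:45.
Hiro ∩ Wei ∩ Yosef ∩ Ben: 12:30-14:00, 17:00-17:45.
Hiro ∩ Wei ∩ Yosef ∩ Ben ∩ Xiulan: 12:30-14:00, 17:00-17:45.
The last common window of at least 45 minutes is 17:00-17:45; a 45-minute meeting can start as late as 17:00 and still end by 17:45.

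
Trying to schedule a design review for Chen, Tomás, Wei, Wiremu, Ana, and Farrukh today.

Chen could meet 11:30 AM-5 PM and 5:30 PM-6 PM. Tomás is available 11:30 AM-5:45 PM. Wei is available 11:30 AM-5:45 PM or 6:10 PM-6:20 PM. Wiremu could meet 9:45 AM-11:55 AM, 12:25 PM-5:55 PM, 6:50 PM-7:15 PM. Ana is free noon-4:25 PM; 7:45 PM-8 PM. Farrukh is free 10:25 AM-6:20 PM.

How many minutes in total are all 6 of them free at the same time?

240

Chen ∩ Tomás: 11:30-17:00, 17:30-17:45.
Chen ∩ Tomás ∩ Wei: 11:30-17:00, 17:30-17:45.
Chen ∩ Tomás ∩ Wei ∩ Wiremu: 11:30-11:55, 12:25-17:00, 17:30-17:45.
Chen ∩ Tomás ∩ Wei ∩ Wiremu ∩ Ana: 12:25-16:25.
Chen ∩ Tomás ∩ Wei ∩ Wiremu ∩ Ana ∩ Farrukh: 12:25-16:25.
So the common availability across everyone is 12:25-16:25.
That's a single block of 240 minutes.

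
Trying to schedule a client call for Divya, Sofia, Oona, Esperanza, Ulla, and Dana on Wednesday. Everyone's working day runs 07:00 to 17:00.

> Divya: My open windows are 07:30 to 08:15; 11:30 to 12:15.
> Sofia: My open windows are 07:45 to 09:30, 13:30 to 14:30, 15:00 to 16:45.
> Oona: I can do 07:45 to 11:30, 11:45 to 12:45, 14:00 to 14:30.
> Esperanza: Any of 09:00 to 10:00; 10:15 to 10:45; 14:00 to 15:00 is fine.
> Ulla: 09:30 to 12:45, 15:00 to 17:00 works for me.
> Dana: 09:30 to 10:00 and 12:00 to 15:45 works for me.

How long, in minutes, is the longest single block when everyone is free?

Divya ∩ Sofia: 07:45-08:15.
Divya ∩ Sofia ∩ Oona: 07:45-08:15.
Divya ∩ Sofia ∩ Oona ∩ Esperanza: ∅.
Divya ∩ Sofia ∩ Oona ∩ Esperanza ∩ Ulla: ∅.
Divya ∩ Sofia ∩ Oona ∩ Esperanza ∩ Ulla ∩ Dana: ∅.
There is no time when everyone is free.
No common window exists, so the longest block is 0 minutes.

0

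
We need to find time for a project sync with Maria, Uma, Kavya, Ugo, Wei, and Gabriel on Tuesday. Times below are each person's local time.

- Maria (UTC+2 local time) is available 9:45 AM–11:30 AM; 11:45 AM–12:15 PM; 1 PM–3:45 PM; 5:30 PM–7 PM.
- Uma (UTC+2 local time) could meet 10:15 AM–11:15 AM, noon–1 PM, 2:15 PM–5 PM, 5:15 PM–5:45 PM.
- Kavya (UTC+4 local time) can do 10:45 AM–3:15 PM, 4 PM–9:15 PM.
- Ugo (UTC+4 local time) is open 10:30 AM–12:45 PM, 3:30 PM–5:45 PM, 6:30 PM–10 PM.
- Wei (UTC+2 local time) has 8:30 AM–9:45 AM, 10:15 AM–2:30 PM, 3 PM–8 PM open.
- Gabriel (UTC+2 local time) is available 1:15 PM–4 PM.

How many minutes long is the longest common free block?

45

Maria in UTC: 07:45-09:30, 09:45-10:15, 11:00-13:45, 15:30-17:00 (subtract 2h to convert from UTC+2).
Uma in UTC: 08:15-09:15, 10:00-11:00, 12:15-15:00, 15:15-15:45 (subtract 2h to convert from UTC+2).
Kavya in UTC: 06:45-11:15, 12:00-17:15 (subtract 4h to convert from UTC+4).
Ugo in UTC: 06:30-08:45, 11:30-13:45, 14:30-18:00 (subtract 4h to convert from UTC+4).
Wei in UTC: 06:30-07:45, 08:15-12:30, 13:00-18:00 (subtract 2h to convert from UTC+2).
Gabriel in UTC: 11:15-14:00 (subtract 2h to convert from UTC+2).
Maria ∩ Uma: 08:15-09:15, 10:00-10:15, 12:15-13:45, 15:30-15:45.
Maria ∩ Uma ∩ Kavya: 08:15-09:15, 10:00-10:15, 12:15-13:45, 15:30-15:45.
Maria ∩ Uma ∩ Kavya ∩ Ugo: 08:15-08:45, 12:15-13:45, 15:30-15:45.
Maria ∩ Uma ∩ Kavya ∩ Ugo ∩ Wei: 08:15-08:45, 12:15-12:30, 13:00-13:45, 15:30-15:45.
Maria ∩ Uma ∩ Kavya ∩ Ugo ∩ Wei ∩ Gabriel: 12:15-12:30, 13:00-13:45.
The longest is 13:00-13:45 at 45 minutes.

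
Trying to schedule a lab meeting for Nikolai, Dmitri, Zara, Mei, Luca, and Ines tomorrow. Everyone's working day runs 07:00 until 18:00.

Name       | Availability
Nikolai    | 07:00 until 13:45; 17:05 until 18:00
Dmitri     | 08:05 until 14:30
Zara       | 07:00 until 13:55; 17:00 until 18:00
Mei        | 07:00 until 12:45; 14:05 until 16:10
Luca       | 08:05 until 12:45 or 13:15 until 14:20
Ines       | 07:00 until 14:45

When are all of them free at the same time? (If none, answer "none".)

Nikolai ∩ Dmitri: 08:05-13:45.
Nikolai ∩ Dmitri ∩ Zara: 08:05-13:45.
Nikolai ∩ Dmitri ∩ Zara ∩ Mei: 08:05-12:45.
Nikolai ∩ Dmitri ∩ Zara ∩ Mei ∩ Luca: 08:05-12:45.
Nikolai ∩ Dmitri ∩ Zara ∩ Mei ∩ Luca ∩ Ines: 08:05-12:45.
Those are the intersection windows.

08:05-12:45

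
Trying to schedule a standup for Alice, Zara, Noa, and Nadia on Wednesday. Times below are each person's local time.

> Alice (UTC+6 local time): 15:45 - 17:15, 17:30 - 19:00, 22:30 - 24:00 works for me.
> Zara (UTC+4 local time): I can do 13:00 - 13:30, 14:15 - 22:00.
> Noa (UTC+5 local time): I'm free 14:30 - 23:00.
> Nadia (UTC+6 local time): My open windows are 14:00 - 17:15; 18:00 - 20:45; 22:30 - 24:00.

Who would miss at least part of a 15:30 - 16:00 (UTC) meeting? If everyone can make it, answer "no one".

Alice, Nadia

Alice in UTC: 09:45-11:15, 11:30-13:00, 16:30-18:00 (subtract 6h to convert from UTC+6).
Zara in UTC: 09:00-09:30, 10:15-18:00 (subtract 4h to convert from UTC+4).
Noa in UTC: 09:30-18:00 (subtract 5h to convert from UTC+5).
Nadia in UTC: 08:00-11:15, 12:00-14:45, 16:30-18:00 (subtract 6h to convert from UTC+6).
Alice: not fully free for 15:30-16:00. Zara: free for 15:30-16:00. Noa: free for 15:30-16:00. Nadia: not fully free for 15:30-16:00.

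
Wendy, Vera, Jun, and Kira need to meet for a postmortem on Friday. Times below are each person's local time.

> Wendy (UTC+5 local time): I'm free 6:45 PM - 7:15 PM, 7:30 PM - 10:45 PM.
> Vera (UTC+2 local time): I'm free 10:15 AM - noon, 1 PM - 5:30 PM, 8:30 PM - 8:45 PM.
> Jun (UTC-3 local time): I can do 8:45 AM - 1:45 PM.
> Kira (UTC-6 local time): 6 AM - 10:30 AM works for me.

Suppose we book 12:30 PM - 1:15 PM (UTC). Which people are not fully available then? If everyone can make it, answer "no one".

Wendy in UTC: 13:45-14:15, 14:30-17:45 (subtract 5h to convert from UTC+5).
Vera in UTC: 08:15-10:00, 11:00-15:30, 18:30-18:45 (subtract 2h to convert from UTC+2).
Jun in UTC: 11:45-16:45 (add 3h to convert from UTC-3).
Kira in UTC: 12:00-16:30 (add 6h to convert from UTC-6).
Wendy: not fully free for 12:30-13:15. Vera: free for 12:30-13:15. Jun: free for 12:30-13:15. Kira: free for 12:30-13:15.

Wendy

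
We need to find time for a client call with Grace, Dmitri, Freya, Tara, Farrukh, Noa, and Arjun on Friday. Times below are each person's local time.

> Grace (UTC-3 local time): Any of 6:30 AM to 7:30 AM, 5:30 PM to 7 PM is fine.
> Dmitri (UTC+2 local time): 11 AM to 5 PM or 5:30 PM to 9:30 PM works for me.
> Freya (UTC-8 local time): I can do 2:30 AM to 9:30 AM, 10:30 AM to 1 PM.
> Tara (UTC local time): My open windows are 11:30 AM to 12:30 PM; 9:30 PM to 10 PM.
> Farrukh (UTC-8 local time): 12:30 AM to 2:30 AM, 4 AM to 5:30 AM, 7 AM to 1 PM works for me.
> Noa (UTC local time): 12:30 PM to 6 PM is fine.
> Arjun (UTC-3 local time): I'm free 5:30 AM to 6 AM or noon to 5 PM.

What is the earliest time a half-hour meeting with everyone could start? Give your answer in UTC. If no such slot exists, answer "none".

none

Grace in UTC: 09:30-10:30, 20:30-22:00 (add 3h to convert from UTC-3).
Dmitri in UTC: 09:00-15:00, 15:30-19:30 (subtract 2h to convert from UTC+2).
Freya in UTC: 10:30-17:30, 18:30-21:00 (add 8h to convert from UTC-8).
Tara in UTC: 11:30-12:30, 21:30-22:00.
Farrukh in UTC: 08:30-10:30, 12:00-13:30, 15:00-21:00 (add 8h to convert from UTC-8).
Noa in UTC: 12:30-18:00.
Arjun in UTC: 08:30-09:00, 15:00-20:00 (add 3h to convert from UTC-3).
Grace ∩ Dmitri: 09:30-10:30.
Grace ∩ Dmitri ∩ Freya: ∅.
Grace ∩ Dmitri ∩ Freya ∩ Tara: ∅.
Grace ∩ Dmitri ∩ Freya ∩ Tara ∩ Farrukh: ∅.
Grace ∩ Dmitri ∩ Freya ∩ Tara ∩ Farrukh ∩ Noa: ∅.
Grace ∩ Dmitri ∩ Freya ∩ Tara ∩ Farrukh ∩ Noa ∩ Arjun: ∅.
There is no time when everyone is free.
No common window is at least 30 minutes long.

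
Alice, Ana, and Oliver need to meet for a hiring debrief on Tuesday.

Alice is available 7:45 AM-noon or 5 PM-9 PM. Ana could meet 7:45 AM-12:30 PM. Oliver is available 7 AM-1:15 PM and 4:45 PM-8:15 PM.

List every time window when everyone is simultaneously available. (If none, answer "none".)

Alice ∩ Ana: 07:45-12:00.
Alice ∩ Ana ∩ Oliver: 07:45-12:00.

07:45-12:00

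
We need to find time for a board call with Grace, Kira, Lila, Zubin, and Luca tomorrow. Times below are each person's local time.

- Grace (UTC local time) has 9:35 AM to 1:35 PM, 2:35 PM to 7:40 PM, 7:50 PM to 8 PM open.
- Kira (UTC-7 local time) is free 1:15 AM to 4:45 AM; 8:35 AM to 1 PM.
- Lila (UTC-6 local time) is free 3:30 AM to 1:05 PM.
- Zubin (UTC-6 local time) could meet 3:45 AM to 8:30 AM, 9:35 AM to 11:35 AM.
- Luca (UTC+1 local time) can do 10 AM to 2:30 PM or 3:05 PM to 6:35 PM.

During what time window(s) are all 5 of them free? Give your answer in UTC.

Grace in UTC: 09:35-13:35, 14:35-19:40, 19:50-20:00.
Kira in UTC: 08:15-11:45, 15:35-20:00 (add 7h to convert from UTC-7).
Lila in UTC: 09:30-19:05 (add 6h to convert from UTC-6).
Zubin in UTC: 09:45-14:30, 15:35-17:35 (add 6h to convert from UTC-6).
Luca in UTC: 09:00-13:30, 14:05-17:35 (subtract 1h to convert from UTC+1).
Grace ∩ Kira: 09:35-11:45, 15:35-19:40, 19:50-20:00.
Grace ∩ Kira ∩ Lila: 09:35-11:45, 15:35-19:05.
Grace ∩ Kira ∩ Lila ∩ Zubin: 09:45-11:45, 15:35-17:35.
Grace ∩ Kira ∩ Lila ∩ Zubin ∩ Luca: 09:45-11:45, 15:35-17:35.

09:45-11:45, 15:35-17:35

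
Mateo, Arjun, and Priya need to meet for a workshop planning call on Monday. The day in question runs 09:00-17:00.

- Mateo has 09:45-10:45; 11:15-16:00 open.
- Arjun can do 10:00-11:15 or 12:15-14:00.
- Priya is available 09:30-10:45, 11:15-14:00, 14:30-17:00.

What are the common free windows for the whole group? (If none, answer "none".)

10:00-10:45, 12:15-14:00

Mateo ∩ Arjun: 10:00-10:45, 12:15-14:00.
Mateo ∩ Arjun ∩ Priya: 10:00-10:45, 12:15-14:00.
Those are the intersection windows.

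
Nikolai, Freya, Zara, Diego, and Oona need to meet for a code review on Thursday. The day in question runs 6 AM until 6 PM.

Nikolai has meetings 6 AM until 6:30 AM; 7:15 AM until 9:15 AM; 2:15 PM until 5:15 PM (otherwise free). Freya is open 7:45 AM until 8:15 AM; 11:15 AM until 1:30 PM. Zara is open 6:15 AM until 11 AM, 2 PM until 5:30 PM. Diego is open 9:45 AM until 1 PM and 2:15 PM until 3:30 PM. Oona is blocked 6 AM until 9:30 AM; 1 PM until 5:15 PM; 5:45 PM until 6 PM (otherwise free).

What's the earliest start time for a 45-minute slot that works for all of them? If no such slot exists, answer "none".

none

Nikolai free: 06:30-07:15, 09:15-14:15, 17:15-18:00 (invert busy blocks within the working day).
Freya free: 07:45-08:15, 11:15-13:30.
Zara free: 06:15-11:00, 14:00-17:30.
Diego free: 09:45-13:00, 14:15-15:30.
Oona free: 09:30-13:00, 17:15-17:45 (invert busy blocks within the working day).
Nikolai ∩ Freya: 11:15-13:30.
Nikolai ∩ Freya ∩ Zara: ∅.
Nikolai ∩ Freya ∩ Zara ∩ Diego: ∅.
Nikolai ∩ Freya ∩ Zara ∩ Diego ∩ Oona: ∅.
There is no time when everyone is free.
No common window is at least 45 minutes long.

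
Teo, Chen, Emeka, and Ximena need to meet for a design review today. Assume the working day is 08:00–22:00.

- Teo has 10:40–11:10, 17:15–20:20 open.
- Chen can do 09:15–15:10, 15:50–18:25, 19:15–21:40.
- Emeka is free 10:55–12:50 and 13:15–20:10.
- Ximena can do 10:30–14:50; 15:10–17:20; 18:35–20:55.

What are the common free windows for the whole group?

10:55-11:10, 17:15-17:20, 19:15-20:10

Teo ∩ Chen: 10:40-11:10, 17:15-18:25, 19:15-20:20.
Teo ∩ Chen ∩ Emeka: 10:55-11:10, 17:15-18:25, 19:15-20:10.
Teo ∩ Chen ∩ Emeka ∩ Ximena: 10:55-11:10, 17:15-17:20, 19:15-20:10.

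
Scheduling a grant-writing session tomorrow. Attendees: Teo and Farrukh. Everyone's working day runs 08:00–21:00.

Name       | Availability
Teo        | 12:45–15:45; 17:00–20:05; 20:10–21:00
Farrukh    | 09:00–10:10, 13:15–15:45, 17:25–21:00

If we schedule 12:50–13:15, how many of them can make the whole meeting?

1

Teo can make the full 12:50-13:15 slot — that's 1.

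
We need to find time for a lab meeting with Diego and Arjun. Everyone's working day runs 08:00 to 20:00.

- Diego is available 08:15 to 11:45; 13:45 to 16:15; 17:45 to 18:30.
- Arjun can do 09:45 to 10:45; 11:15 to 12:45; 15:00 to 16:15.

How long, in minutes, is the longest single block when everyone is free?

75

Diego ∩ Arjun: 09:45-10:45, 11:15-11:45, 15:00-16:15.
So the common availability across everyone is 09:45-10:45, 11:15-11:45, 15:00-16:15.
The longest is 15:00-16:15 at 75 minutes.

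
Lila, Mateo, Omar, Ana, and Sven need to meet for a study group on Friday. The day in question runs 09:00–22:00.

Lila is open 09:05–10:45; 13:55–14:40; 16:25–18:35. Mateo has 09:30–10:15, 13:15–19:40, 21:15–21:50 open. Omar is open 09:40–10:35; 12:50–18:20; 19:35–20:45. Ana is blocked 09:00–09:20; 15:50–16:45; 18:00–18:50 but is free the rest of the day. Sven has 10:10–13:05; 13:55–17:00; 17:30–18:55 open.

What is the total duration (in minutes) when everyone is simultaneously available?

Lila free: 09:05-10:45, 13:55-14:40, 16:25-18:35.
Mateo free: 09:30-10:15, 13:15-19:40, 21:15-21:50.
Omar free: 09:40-10:35, 12:50-18:20, 19:35-20:45.
Ana free: 09:20-15:50, 16:45-18:00, 18:50-22:00 (invert busy blocks within the working day).
Sven free: 10:10-13:05, 13:55-17:00, 17:30-18:55.
Lila ∩ Mateo: 09:30-10:15, 13:55-14:40, 16:25-18:35.
Lila ∩ Mateo ∩ Omar: 09:40-10:15, 13:55-14:40, 16:25-18:20.
Lila ∩ Mateo ∩ Omar ∩ Ana: 09:40-10:15, 13:55-14:40, 16:45-18:00.
Lila ∩ Mateo ∩ Omar ∩ Ana ∩ Sven: 10:10-10:15, 13:55-14:40, 16:45-17:00, 17:30-18:00.
Summing the common windows: 5 + 45 + 15 + 30 = 95 minutes.

95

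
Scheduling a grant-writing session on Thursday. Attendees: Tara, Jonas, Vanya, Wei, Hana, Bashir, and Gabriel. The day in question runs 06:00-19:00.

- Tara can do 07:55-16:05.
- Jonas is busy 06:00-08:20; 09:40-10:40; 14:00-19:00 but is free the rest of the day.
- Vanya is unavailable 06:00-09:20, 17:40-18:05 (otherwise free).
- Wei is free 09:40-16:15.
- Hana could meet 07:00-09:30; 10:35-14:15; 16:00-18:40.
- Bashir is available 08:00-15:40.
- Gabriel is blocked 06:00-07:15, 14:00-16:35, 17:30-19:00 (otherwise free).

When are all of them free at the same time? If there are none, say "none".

Tara free: 07:55-16:05.
Jonas free: 08:20-09:40, 10:40-14:00 (invert busy blocks within the working day).
Vanya free: 09:20-17:40, 18:05-19:00 (invert busy blocks within the working day).
Wei free: 09:40-16:15.
Hana free: 07:00-09:30, 10:35-14:15, 16:00-18:40.
Bashir free: 08:00-15:40.
Gabriel free: 07:15-14:00, 16:35-17:30 (invert busy blocks within the working day).
Tara ∩ Jonas: 08:20-09:40, 10:40-14:00.
Tara ∩ Jonas ∩ Vanya: 09:20-09:40, 10:40-14:00.
Tara ∩ Jonas ∩ Vanya ∩ Wei: 10:40-14:00.
Tara ∩ Jonas ∩ Vanya ∩ Wei ∩ Hana: 10:40-14:00.
Tara ∩ Jonas ∩ Vanya ∩ Wei ∩ Hana ∩ Bashir: 10:40-14:00.
Tara ∩ Jonas ∩ Vanya ∩ Wei ∩ Hana ∩ Bashir ∩ Gabriel: 10:40-14:00.

10:40-14:00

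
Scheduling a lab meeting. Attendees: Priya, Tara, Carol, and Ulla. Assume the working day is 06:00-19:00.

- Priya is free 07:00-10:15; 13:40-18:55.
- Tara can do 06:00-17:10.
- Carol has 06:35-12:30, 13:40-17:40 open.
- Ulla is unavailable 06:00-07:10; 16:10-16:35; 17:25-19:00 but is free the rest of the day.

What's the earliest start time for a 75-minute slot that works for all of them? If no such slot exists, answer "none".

07:10

Priya free: 07:00-10:15, 13:40-18:55.
Tara free: 06:00-17:10.
Carol free: 06:35-12:30, 13:40-17:40.
Ulla free: 07:10-16:10, 16:35-17:25 (invert busy blocks within the working day).
Priya ∩ Tara: 07:00-10:15, 13:40-17:10.
Priya ∩ Tara ∩ Carol: 07:00-10:15, 13:40-17:10.
Priya ∩ Tara ∩ Carol ∩ Ulla: 07:10-10:15, 13:40-16:10, 16:35-17:10.
So the common availability across everyone is 07:10-10:15, 13:40-16:10, 16:35-17:10.
The first common window of at least 75 minutes is 07:10-10:15, so the earliest start is 07:10.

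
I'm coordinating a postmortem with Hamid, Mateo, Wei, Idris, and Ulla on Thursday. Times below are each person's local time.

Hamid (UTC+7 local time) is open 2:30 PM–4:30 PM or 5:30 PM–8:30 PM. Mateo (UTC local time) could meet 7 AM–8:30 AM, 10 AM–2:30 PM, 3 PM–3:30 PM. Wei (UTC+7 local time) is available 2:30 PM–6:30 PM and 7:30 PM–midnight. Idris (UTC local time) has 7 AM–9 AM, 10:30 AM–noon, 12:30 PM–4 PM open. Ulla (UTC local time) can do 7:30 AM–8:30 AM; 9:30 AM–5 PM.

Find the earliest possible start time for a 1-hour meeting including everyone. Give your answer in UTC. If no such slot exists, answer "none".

07:30

Hamid in UTC: 07:30-09:30, 10:30-13:30 (subtract 7h to convert from UTC+7).
Mateo in UTC: 07:00-08:30, 10:00-14:30, 15:00-15:30.
Wei in UTC: 07:30-11:30, 12:30-17:00 (subtract 7h to convert from UTC+7).
Idris in UTC: 07:00-09:00, 10:30-12:00, 12:30-16:00.
Ulla in UTC: 07:30-08:30, 09:30-17:00.
Hamid ∩ Mateo: 07:30-08:30, 10:30-13:30.
Hamid ∩ Mateo ∩ Wei: 07:30-08:30, 10:30-11:30, 12:30-13:30.
Hamid ∩ Mateo ∩ Wei ∩ Idris: 07:30-08:30, 10:30-11:30, 12:30-13:30.
Hamid ∩ Mateo ∩ Wei ∩ Idris ∩ Ulla: 07:30-08:30, 10:30-11:30, 12:30-13:30.
The first common window of at least 60 minutes is 07:30-08:30, so the earliest start is 07:30.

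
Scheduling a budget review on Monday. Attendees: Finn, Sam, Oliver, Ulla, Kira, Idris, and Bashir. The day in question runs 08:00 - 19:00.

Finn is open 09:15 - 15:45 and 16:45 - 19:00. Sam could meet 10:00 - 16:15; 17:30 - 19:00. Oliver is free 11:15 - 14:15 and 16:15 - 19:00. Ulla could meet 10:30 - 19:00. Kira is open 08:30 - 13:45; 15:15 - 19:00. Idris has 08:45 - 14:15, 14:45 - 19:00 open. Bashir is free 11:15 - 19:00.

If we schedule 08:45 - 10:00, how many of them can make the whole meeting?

Kira and Idris can make the full 08:45-10:00 slot — that's 2.

2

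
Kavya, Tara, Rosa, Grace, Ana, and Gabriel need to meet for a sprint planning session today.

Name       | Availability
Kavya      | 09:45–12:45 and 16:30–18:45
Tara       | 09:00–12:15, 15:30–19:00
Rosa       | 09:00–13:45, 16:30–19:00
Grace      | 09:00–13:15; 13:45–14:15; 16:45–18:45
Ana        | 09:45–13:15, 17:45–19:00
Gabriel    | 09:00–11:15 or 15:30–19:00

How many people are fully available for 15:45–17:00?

2

Tara and Gabriel can make the full 15:45-17:00 slot — that's 2.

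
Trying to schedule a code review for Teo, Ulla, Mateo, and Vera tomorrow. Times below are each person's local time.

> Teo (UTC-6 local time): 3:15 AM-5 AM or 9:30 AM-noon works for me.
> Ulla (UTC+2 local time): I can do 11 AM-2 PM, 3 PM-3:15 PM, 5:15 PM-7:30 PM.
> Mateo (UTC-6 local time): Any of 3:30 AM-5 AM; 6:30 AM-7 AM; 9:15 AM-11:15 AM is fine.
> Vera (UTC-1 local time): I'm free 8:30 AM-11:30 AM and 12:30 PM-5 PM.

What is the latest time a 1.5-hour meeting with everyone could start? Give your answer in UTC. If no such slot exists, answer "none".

15:45

Teo in UTC: 09:15-11:00, 15:30-18:00 (add 6h to convert from UTC-6).
Ulla in UTC: 09:00-12:00, 13:00-13:15, 15:15-17:30 (subtract 2h to convert from UTC+2).
Mateo in UTC: 09:30-11:00, 12:30-13:00, 15:15-17:15 (add 6h to convert from UTC-6).
Vera in UTC: 09:30-12:30, 13:30-18:00 (add 1h to convert from UTC-1).
Teo ∩ Ulla: 09:15-11:00, 15:30-17:30.
Teo ∩ Ulla ∩ Mateo: 09:30-11:00, 15:30-17:15.
Teo ∩ Ulla ∩ Mateo ∩ Vera: 09:30-11:00, 15:30-17:15.
The last common window of at least 90 minutes is 15:30-17:15; a 90-minute meeting can start as late as 15:45 and still end by 17:15.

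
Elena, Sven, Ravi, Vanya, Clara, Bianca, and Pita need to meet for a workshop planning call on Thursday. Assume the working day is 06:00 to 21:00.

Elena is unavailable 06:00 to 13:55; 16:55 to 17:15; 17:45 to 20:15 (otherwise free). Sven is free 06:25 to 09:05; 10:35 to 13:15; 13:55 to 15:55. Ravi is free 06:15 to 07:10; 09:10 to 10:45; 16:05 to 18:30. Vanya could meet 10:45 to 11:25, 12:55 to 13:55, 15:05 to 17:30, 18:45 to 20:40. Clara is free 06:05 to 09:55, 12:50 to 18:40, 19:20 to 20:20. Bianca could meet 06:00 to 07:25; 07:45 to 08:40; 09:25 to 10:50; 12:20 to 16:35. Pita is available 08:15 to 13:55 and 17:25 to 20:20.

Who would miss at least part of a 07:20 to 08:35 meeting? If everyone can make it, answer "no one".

Bianca, Elena, Pita, Ravi, Vanya

Elena free: 13:55-16:55, 17:15-17:45, 20:15-21:00 (invert busy blocks within the working day).
Sven free: 06:25-09:05, 10:35-13:15, 13:55-15:55.
Ravi free: 06:15-07:10, 09:10-10:45, 16:05-18:30.
Vanya free: 10:45-11:25, 12:55-13:55, 15:05-17:30, 18:45-20:40.
Clara free: 06:05-09:55, 12:50-18:40, 19:20-20:20.
Bianca free: 06:00-07:25, 07:45-08:40, 09:25-10:50, 12:20-16:35.
Pita free: 08:15-13:55, 17:25-20:20.
Elena: not fully free for 07:20-08:35. Sven: free for 07:20-08:35. Ravi: not fully free for 07:20-08:35. Vanya: not fully free for 07:20-08:35. Clara: free for 07:20-08:35. Bianca: not fully free for 07:20-08:35. Pita: not fully free for 07:20-08:35.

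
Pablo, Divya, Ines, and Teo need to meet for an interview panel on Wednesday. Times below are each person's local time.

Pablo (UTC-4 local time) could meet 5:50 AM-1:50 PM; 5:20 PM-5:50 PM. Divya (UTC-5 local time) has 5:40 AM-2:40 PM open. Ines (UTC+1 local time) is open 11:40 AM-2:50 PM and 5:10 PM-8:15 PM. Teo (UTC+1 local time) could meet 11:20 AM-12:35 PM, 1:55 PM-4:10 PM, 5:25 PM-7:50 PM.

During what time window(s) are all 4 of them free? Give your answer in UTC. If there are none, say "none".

Pablo in UTC: 09:50-17:50, 21:20-21:50 (add 4h to convert from UTC-4).
Divya in UTC: 10:40-19:40 (add 5h to convert from UTC-5).
Ines in UTC: 10:40-13:50, 16:10-19:15 (subtract 1h to convert from UTC+1).
Teo in UTC: 10:20-11:35, 12:55-15:10, 16:25-18:50 (subtract 1h to convert from UTC+1).
Pablo ∩ Divya: 10:40-17:50.
Pablo ∩ Divya ∩ Ines: 10:40-13:50, 16:10-17:50.
Pablo ∩ Divya ∩ Ines ∩ Teo: 10:40-11:35, 12:55-13:50, 16:25-17:50.
Those are the intersection windows.

10:40-11:35, 12:55-13:50, 16:25-17:50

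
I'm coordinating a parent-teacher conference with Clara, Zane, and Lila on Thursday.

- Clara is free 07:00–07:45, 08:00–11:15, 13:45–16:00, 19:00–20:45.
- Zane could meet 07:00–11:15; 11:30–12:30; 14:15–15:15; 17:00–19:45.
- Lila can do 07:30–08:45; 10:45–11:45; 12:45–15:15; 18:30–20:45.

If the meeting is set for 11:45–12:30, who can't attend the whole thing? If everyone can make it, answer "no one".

Clara, Lila

Clara: not fully free for 11:45-12:30. Zane: free for 11:45-12:30. Lila: not fully free for 11:45-12:30.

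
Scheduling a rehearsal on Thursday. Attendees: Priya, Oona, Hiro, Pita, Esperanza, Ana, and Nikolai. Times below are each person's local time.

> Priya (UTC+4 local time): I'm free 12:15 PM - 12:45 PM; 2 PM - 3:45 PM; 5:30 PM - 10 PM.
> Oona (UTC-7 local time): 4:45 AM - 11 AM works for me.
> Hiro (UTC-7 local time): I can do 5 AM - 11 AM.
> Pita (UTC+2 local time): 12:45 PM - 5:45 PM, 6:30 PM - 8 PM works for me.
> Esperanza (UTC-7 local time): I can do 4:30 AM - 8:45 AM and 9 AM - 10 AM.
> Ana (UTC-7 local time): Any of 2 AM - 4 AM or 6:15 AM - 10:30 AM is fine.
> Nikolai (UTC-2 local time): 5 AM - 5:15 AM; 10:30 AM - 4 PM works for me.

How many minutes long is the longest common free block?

135

Priya in UTC: 08:15-08:45, 10:00-11:45, 13:30-18:00 (subtract 4h to convert from UTC+4).
Oona in UTC: 11:45-18:00 (add 7h to convert from UTC-7).
Hiro in UTC: 12:00-18:00 (add 7h to convert from UTC-7).
Pita in UTC: 10:45-15:45, 16:30-18:00 (subtract 2h to convert from UTC+2).
Esperanza in UTC: 11:30-15:45, 16:00-17:00 (add 7h to convert from UTC-7).
Ana in UTC: 09:00-11:00, 13:15-17:30 (add 7h to convert from UTC-7).
Nikolai in UTC: 07:00-07:15, 12:30-18:00 (add 2h to convert from UTC-2).
Priya ∩ Oona: 13:30-18:00.
Priya ∩ Oona ∩ Hiro: 13:30-18:00.
Priya ∩ Oona ∩ Hiro ∩ Pita: 13:30-15:45, 16:30-18:00.
Priya ∩ Oona ∩ Hiro ∩ Pita ∩ Esperanza: 13:30-15:45, 16:30-17:00.
Priya ∩ Oona ∩ Hiro ∩ Pita ∩ Esperanza ∩ Ana: 13:30-15:45, 16:30-17:00.
Priya ∩ Oona ∩ Hiro ∩ Pita ∩ Esperanza ∩ Ana ∩ Nikolai: 13:30-15:45, 16:30-17:00.
The longest is 13:30-15:45 at 135 minutes.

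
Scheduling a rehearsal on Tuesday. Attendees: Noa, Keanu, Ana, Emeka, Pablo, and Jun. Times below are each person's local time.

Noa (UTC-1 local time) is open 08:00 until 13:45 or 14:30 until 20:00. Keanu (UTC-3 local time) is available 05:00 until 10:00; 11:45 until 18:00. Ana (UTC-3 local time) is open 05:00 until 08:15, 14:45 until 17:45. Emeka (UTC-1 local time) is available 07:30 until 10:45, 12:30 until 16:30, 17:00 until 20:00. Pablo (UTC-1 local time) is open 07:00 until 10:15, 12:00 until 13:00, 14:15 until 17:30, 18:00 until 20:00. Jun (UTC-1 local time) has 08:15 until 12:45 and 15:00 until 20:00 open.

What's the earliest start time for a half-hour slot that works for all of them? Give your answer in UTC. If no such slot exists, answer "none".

Noa in UTC: 09:00-14:45, 15:30-21:00 (add 1h to convert from UTC-1).
Keanu in UTC: 08:00-13:00, 14:45-21:00 (add 3h to convert from UTC-3).
Ana in UTC: 08:00-11:15, 17:45-20:45 (add 3h to convert from UTC-3).
Emeka in UTC: 08:30-11:45, 13:30-17:30, 18:00-21:00 (add 1h to convert from UTC-1).
Pablo in UTC: 08:00-11:15, 13:00-14:00, 15:15-18:30, 19:00-21:00 (add 1h to convert from UTC-1).
Jun in UTC: 09:15-13:45, 16:00-21:00 (add 1h to convert from UTC-1).
Noa ∩ Keanu: 09:00-13:00, 15:30-21:00.
Noa ∩ Keanu ∩ Ana: 09:00-11:15, 17:45-20:45.
Noa ∩ Keanu ∩ Ana ∩ Emeka: 09:00-11:15, 18:00-20:45.
Noa ∩ Keanu ∩ Ana ∩ Emeka ∩ Pablo: 09:00-11:15, 18:00-18:30, 19:00-20:45.
Noa ∩ Keanu ∩ Ana ∩ Emeka ∩ Pablo ∩ Jun: 09:15-11:15, 18:00-18:30, 19:00-20:45.
The first common window of at least 30 minutes is 09:15-11:15, so the earliest start is 09:15.

09:15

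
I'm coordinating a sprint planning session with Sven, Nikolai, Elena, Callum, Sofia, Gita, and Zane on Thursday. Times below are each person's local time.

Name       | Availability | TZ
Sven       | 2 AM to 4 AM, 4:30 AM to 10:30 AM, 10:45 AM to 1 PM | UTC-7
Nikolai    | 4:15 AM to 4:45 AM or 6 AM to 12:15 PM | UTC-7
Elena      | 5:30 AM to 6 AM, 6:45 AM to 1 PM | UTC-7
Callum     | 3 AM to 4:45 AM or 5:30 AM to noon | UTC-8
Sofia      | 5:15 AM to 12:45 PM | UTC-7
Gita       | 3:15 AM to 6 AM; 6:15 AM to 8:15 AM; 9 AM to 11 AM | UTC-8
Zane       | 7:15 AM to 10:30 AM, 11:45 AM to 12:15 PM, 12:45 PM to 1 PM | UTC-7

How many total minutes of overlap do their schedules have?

165

Sven in UTC: 09:00-11:00, 11:30-17:30, 17:45-20:00 (add 7h to convert from UTC-7).
Nikolai in UTC: 11:15-11:45, 13:00-19:15 (add 7h to convert from UTC-7).
Elena in UTC: 12:30-13:00, 13:45-20:00 (add 7h to convert from UTC-7).
Callum in UTC: 11:00-12:45, 13:30-20:00 (add 8h to convert from UTC-8).
Sofia in UTC: 12:15-19:45 (add 7h to convert from UTC-7).
Gita in UTC: 11:15-14:00, 14:15-16:15, 17:00-19:00 (add 8h to convert from UTC-8).
Zane in UTC: 14:15-17:30, 18:45-19:15, 19:45-20:00 (add 7h to convert from UTC-7).
Sven ∩ Nikolai: 11:30-11:45, 13:00-17:30, 17:45-19:15.
Sven ∩ Nikolai ∩ Elena: 13:45-17:30, 17:45-19:15.
Sven ∩ Nikolai ∩ Elena ∩ Callum: 13:45-17:30, 17:45-19:15.
Sven ∩ Nikolai ∩ Elena ∩ Callum ∩ Sofia: 13:45-17:30, 17:45-19:15.
Sven ∩ Nikolai ∩ Elena ∩ Callum ∩ Sofia ∩ Gita: 13:45-14:00, 14:15-16:15, 17:00-17:30, 17:45-19:00.
Sven ∩ Nikolai ∩ Elena ∩ Callum ∩ Sofia ∩ Gita ∩ Zane: 14:15-16:15, 17:00-17:30, 18:45-19:00.
Those are the intersection windows.
Summing the common windows: 120 + 30 + 15 = 165 minutes.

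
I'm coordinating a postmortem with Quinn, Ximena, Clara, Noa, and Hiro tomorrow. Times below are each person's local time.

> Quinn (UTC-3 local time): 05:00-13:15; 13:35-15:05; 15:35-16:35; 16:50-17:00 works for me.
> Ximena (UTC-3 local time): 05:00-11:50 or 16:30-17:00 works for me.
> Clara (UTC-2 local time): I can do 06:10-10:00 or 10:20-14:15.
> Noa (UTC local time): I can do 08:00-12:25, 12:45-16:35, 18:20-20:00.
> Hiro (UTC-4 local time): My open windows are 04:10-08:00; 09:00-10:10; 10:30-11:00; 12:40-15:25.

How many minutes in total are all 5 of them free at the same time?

320

Quinn in UTC: 08:00-16:15, 16:35-18:05, 18:35-19:35, 19:50-20:00 (add 3h to convert from UTC-3).
Ximena in UTC: 08:00-14:50, 19:30-20:00 (add 3h to convert from UTC-3).
Clara in UTC: 08:10-12:00, 12:20-16:15 (add 2h to convert from UTC-2).
Noa in UTC: 08:00-12:25, 12:45-16:35, 18:20-20:00.
Hiro in UTC: 08:10-12:00, 13:00-14:10, 14:30-15:00, 16:40-19:25 (add 4h to convert from UTC-4).
Quinn ∩ Ximena: 08:00-14:50, 19:30-19:35, 19:50-20:00.
Quinn ∩ Ximena ∩ Clara: 08:10-12:00, 12:20-14:50.
Quinn ∩ Ximena ∩ Clara ∩ Noa: 08:10-12:00, 12:20-12:25, 12:45-14:50.
Quinn ∩ Ximena ∩ Clara ∩ Noa ∩ Hiro: 08:10-12:00, 13:00-14:10, 14:30-14:50.
Summing the common windows: 230 + 70 + 20 = 320 minutes.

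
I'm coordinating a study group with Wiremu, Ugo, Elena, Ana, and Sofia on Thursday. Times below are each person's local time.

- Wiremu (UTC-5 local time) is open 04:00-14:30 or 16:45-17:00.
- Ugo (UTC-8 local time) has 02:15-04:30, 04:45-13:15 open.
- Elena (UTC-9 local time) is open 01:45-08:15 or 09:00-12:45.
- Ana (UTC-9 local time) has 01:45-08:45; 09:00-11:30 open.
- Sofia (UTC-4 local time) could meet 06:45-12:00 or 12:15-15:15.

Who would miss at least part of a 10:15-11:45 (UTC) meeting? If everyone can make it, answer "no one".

Ana, Elena, Sofia

Wiremu in UTC: 09:00-19:30, 21:45-22:00 (add 5h to convert from UTC-5).
Ugo in UTC: 10:15-12:30, 12:45-21:15 (add 8h to convert from UTC-8).
Elena in UTC: 10:45-17:15, 18:00-21:45 (add 9h to convert from UTC-9).
Ana in UTC: 10:45-17:45, 18:00-20:30 (add 9h to convert from UTC-9).
Sofia in UTC: 10:45-16:00, 16:15-19:15 (add 4h to convert from UTC-4).
Wiremu: free for 10:15-11:45. Ugo: free for 10:15-11:45. Elena: not fully free for 10:15-11:45. Ana: not fully free for 10:15-11:45. Sofia: not fully free for 10:15-11:45.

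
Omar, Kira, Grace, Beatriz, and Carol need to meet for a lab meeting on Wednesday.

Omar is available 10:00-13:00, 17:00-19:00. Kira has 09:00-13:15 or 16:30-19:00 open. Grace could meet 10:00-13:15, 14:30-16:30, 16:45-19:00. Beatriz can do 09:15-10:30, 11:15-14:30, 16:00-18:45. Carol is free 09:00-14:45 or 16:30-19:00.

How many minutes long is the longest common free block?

105

Omar ∩ Kira: 10:00-13:00, 17:00-19:00.
Omar ∩ Kira ∩ Grace: 10:00-13:00, 17:00-19:00.
Omar ∩ Kira ∩ Grace ∩ Beatriz: 10:00-10:30, 11:15-13:00, 17:00-18:45.
Omar ∩ Kira ∩ Grace ∩ Beatriz ∩ Carol: 10:00-10:30, 11:15-13:00, 17:00-18:45.
The longest is 11:15-13:00 at 105 minutes.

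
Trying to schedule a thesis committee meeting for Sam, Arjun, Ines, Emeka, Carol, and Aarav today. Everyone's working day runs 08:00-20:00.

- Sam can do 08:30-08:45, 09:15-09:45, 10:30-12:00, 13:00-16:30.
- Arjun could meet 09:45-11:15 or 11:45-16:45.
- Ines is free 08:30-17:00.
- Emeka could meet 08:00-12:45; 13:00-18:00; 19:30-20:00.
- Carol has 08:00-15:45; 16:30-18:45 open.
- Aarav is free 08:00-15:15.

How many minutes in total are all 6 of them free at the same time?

195

Sam ∩ Arjun: 10:30-11:15, 11:45-12:00, 13:00-16:30.
Sam ∩ Arjun ∩ Ines: 10:30-11:15, 11:45-12:00, 13:00-16:30.
Sam ∩ Arjun ∩ Ines ∩ Emeka: 10:30-11:15, 11:45-12:00, 13:00-16:30.
Sam ∩ Arjun ∩ Ines ∩ Emeka ∩ Carol: 10:30-11:15, 11:45-12:00, 13:00-15:45.
Sam ∩ Arjun ∩ Ines ∩ Emeka ∩ Carol ∩ Aarav: 10:30-11:15, 11:45-12:00, 13:00-15:15.
So the common availability across everyone is 10:30-11:15, 11:45-12:00, 13:00-15:15.
Summing the common windows: 45 + 15 + 135 = 195 minutes.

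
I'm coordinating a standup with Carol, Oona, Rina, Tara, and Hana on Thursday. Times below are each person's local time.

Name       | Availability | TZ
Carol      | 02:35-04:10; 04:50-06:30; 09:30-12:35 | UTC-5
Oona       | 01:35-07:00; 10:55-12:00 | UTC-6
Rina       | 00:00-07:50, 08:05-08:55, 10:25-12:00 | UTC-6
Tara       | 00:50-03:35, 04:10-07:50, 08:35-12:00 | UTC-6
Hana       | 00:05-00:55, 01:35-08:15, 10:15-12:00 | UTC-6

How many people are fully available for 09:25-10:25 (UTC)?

Carol in UTC: 07:35-09:10, 09:50-11:30, 14:30-17:35 (add 5h to convert from UTC-5).
Oona in UTC: 07:35-13:00, 16:55-18:00 (add 6h to convert from UTC-6).
Rina in UTC: 06:00-13:50, 14:05-14:55, 16:25-18:00 (add 6h to convert from UTC-6).
Tara in UTC: 06:50-09:35, 10:10-13:50, 14:35-18:00 (add 6h to convert from UTC-6).
Hana in UTC: 06:05-06:55, 07:35-14:15, 16:15-18:00 (add 6h to convert from UTC-6).
Oona, Rina, and Hana can make the full 09:25-10:25 slot — that's 3.

3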